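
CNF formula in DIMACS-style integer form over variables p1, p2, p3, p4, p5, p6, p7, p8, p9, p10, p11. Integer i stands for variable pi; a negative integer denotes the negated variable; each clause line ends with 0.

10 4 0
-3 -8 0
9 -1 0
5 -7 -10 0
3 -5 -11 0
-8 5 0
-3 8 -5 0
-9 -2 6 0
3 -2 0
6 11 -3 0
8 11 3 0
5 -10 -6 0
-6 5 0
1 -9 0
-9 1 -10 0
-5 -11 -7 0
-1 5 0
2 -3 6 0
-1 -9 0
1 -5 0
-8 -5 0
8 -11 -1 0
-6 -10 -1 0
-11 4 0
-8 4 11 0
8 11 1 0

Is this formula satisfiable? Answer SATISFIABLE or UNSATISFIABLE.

p4 occurs only positively in the remaining clauses — set p4 = True.
p7 occurs only negated in the remaining clauses — set p7 = False.
Branch on p1: take p1 = False.
  then p9 is forced to False.
  then p5 is forced to False.
  then p8 is forced to False.
  then p6 is forced to False.
  then p11 is forced to True.
Branch on p2: take p2 = True.
  then p3 is forced to True.
p10 is now unconstrained; take p10 = True.
So p1=F, p2=T, p3=T, p4=T, p5=F, p6=F, p7=F, p8=F, p9=F, p10=T, p11=T is a satisfying assignment.

SATISFIABLE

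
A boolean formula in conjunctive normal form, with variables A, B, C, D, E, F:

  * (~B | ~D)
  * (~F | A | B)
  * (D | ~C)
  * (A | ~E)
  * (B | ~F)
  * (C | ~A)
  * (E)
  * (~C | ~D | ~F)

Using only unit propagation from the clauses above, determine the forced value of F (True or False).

(E) is a unit clause: E = True.
In (~E | A), ~E is now false; A must hold, so A = True.
(~A | C) with A = True leaves only C, so C = True.
(~C | D) with C = True leaves only D, so D = True.
(~D | ~B): since D = True, the clause reduces to (~B). B = False.
(~F | B) with B = False leaves only ~F, so F = False.

False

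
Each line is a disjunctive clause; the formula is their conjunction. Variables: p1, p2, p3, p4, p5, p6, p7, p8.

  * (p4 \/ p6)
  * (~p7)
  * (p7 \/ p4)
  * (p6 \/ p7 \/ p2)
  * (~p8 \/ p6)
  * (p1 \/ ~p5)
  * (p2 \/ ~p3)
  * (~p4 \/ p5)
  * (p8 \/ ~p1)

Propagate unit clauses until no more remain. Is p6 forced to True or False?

(~p7) is a unit clause: p7 = False.
(p7 \/ p4): since p7 = False, the clause reduces to (p4). p4 = True.
(~p4 \/ p5): since p4 = True, the clause reduces to (p5). p5 = True.
(p1 \/ ~p5) with p5 = True leaves only p1, so p1 = True.
(p8 \/ ~p1): since p1 = True, the clause reduces to (p8). p8 = True.
In (~p8 \/ p6), ~p8 is now false; p6 must hold, so p6 = True.

True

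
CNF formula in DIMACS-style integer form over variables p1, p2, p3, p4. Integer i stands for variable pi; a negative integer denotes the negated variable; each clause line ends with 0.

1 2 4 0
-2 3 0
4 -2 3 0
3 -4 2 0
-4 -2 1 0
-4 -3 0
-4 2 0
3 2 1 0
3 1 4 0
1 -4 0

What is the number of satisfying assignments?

Satisfying assignments:
  p1=0 p2=1 p3=1 p4=0
  p1=1 p2=0 p3=0 p4=0
  p1=1 p2=0 p3=1 p4=0
  p1=1 p2=1 p3=1 p4=0
Count: 4.

4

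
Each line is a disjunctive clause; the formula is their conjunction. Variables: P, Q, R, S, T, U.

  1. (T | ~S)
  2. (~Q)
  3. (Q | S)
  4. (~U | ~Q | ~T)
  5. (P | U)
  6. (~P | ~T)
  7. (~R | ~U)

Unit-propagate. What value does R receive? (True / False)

False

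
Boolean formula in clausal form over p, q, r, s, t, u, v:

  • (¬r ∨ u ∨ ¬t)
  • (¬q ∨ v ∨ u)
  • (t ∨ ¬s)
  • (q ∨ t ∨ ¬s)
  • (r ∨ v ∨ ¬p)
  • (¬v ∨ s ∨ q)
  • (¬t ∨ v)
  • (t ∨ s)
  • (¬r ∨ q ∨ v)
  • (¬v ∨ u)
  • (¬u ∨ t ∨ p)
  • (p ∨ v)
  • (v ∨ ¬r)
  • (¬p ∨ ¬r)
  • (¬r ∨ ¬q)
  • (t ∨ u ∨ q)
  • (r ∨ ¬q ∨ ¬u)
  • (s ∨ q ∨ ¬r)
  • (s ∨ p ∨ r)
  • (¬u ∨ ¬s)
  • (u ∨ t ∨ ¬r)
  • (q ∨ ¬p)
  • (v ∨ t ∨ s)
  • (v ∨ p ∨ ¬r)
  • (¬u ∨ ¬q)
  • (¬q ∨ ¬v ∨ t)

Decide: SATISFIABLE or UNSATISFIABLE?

q = True:
  propagation gives r=False, u=False, v=True; an empty clause results — contradiction.
q = False:
  propagation gives p=False, v=True, s=True, t=True; an empty clause results — contradiction.
Every branch closes, so no satisfying assignment exists.

UNSATISFIABLE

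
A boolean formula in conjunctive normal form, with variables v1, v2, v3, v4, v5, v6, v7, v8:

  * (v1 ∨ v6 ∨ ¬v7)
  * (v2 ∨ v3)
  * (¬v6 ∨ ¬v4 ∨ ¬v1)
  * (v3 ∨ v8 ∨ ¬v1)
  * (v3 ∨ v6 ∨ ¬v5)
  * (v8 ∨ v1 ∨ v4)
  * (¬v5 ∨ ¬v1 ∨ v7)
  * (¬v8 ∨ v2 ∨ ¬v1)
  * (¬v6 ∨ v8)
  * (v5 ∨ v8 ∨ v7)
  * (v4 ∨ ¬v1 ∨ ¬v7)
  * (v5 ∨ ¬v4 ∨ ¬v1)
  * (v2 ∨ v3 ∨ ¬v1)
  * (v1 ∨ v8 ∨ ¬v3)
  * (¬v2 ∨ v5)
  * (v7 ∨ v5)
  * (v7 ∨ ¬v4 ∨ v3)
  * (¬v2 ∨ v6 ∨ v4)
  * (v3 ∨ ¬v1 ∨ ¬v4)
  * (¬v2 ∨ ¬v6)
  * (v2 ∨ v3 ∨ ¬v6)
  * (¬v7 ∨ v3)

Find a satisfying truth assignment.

v1=T  v2=T  v3=T  v4=T  v5=T  v6=F  v7=T  v8=F

Set v1 = True and propagate.
Try v2 = True.
  then v5 is forced to True.
  then v7 is forced to True.
  then v4 is forced to True.
  then v6 is forced to False.
  then v3 is forced to True.
v8 is now unconstrained; take v8 = False.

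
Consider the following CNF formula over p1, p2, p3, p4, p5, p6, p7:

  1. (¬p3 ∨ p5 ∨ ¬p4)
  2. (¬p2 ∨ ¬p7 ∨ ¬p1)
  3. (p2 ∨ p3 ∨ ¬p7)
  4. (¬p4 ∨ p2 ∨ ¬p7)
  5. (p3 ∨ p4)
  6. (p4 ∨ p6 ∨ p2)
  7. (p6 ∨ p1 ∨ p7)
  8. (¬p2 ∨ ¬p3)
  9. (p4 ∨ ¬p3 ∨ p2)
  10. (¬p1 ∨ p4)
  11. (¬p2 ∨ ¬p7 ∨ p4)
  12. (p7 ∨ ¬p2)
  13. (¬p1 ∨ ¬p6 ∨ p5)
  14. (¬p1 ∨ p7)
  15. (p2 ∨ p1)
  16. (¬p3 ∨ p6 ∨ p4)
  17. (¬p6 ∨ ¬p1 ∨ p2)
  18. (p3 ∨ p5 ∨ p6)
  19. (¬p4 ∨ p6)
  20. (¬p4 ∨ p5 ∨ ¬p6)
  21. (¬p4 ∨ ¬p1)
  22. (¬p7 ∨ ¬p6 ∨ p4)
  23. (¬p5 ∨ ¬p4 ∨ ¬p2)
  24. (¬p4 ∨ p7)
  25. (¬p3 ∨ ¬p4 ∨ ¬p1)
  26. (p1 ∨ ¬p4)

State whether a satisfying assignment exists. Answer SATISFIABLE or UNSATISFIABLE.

UNSATISFIABLE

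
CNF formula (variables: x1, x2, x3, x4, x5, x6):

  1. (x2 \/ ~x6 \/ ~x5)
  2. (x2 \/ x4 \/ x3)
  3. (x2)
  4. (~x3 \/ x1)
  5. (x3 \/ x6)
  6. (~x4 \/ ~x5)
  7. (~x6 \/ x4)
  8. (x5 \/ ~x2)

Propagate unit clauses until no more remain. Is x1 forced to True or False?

True

Unit clause (x2) sets x2 = True.
In (~x2 \/ x5), ~x2 is now false; x5 must hold, so x5 = True.
(~x4 \/ ~x5) with x5 = True leaves only ~x4, so x4 = False.
In (~x6 \/ x4), x4 is now false; ~x6 must hold, so x6 = False.
In (x3 \/ x6), x6 is now false; x3 must hold, so x3 = True.
(~x3 \/ x1) with x3 = True leaves only x1, so x1 = True.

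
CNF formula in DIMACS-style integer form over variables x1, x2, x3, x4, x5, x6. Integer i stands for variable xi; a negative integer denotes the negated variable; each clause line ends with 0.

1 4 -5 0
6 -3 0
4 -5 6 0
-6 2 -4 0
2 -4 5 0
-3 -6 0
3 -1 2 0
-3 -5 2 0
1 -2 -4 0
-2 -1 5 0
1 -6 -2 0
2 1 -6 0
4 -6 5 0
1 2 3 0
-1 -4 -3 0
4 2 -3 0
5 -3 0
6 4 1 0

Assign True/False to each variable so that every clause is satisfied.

x1=True, x2=True, x3=False, x4=False, x5=True, x6=True

Set x1 = True and propagate.
Set x2 = True and propagate.
  then x5 is forced to True.
Branch on x3: take x3 = False.
For the remaining variables, x4 = False, x6 = True works.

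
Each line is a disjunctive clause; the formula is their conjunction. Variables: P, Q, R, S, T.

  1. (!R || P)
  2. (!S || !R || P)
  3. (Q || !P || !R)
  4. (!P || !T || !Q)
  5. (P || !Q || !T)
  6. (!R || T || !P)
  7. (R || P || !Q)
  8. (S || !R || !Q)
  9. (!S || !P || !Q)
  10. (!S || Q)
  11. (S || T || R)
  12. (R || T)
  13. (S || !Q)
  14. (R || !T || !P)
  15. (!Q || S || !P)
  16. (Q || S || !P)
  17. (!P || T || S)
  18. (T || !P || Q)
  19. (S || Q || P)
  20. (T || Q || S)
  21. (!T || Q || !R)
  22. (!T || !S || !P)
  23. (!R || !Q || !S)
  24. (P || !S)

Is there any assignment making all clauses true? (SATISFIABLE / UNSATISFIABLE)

UNSATISFIABLE

P = True:
  Q = True:
    propagation gives T=False, R=False; an empty clause results — contradiction.
  Q = False:
    propagation gives R=False, S=False; an empty clause results — contradiction.
P = False:
  propagation gives R=False, Q=False, S=False; an empty clause results — contradiction.
Every branch closes, so no satisfying assignment exists.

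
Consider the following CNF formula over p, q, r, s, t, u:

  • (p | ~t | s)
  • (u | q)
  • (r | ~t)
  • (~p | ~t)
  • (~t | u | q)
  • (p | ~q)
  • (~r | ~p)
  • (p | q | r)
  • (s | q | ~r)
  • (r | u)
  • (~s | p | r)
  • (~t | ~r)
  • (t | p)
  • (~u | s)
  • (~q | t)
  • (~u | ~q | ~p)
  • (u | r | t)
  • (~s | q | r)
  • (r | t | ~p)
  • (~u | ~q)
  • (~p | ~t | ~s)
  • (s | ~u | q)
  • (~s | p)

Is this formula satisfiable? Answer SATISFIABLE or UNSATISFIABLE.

UNSATISFIABLE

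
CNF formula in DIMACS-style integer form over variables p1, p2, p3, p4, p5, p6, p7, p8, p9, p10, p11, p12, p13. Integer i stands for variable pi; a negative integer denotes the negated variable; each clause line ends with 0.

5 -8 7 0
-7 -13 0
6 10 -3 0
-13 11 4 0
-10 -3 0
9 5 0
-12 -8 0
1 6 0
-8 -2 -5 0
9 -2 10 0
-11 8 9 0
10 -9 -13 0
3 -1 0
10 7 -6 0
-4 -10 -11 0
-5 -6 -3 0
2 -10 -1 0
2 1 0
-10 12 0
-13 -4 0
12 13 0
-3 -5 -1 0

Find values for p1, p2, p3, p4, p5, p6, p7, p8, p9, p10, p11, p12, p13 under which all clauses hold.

p1=T  p2=T  p3=T  p4=F  p5=F  p6=T  p7=T  p8=F  p9=T  p10=F  p11=F  p12=T  p13=F

Check each clause:
  1. (!p8 || p7 || p5) — !p8 is true.
  2. (!p7 || !p13) — !p13 is true.
  3. (p10 || !p3 || p6) — p6 is true.
  4. (p4 || !p13 || p11) — !p13 is true.
  5. (!p3 || !p10) — !p10 is true.
  6. (p9 || p5) — p9 is true.
  7. (!p12 || !p8) — !p8 is true.
  8. (p1 || p6) — p1 is true.
  9. (!p2 || !p8 || !p5) — !p8 is true.
  10. (p10 || p9 || !p2) — p9 is true.
  11. (p9 || !p11 || p8) — p9 is true.
  12. (!p9 || !p13 || p10) — !p13 is true.
  13. (!p1 || p3) — p3 is true.
  14. (p7 || p10 || !p6) — p7 is true.
  15. (!p10 || !p4 || !p11) — !p4 is true.
  16. (!p5 || !p3 || !p6) — !p5 is true.
  17. (!p1 || !p10 || p2) — p2 is true.
  18. (p2 || p1) — p1 is true.
  19. (!p10 || p12) — p12 is true.
  20. (!p4 || !p13) — !p13 is true.
  21. (p13 || p12) — p12 is true.
  22. (!p3 || !p1 || !p5) — !p5 is true.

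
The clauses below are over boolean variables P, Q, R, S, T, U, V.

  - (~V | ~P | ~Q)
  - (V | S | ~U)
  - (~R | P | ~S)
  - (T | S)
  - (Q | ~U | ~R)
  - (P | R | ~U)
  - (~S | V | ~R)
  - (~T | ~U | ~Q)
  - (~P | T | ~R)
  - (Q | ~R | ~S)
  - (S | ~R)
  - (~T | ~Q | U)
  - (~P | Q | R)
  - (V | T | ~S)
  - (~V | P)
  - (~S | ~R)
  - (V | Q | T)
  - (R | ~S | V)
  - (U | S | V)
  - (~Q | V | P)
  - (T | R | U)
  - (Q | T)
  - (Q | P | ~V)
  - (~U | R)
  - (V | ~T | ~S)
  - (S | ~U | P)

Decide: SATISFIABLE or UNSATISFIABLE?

R = True:
  propagation gives S=True; an empty clause results — contradiction.
R = False:
  propagation gives U=False, T=True, Q=False, P=False; an empty clause results — contradiction.
Every branch closes, so no satisfying assignment exists.

UNSATISFIABLE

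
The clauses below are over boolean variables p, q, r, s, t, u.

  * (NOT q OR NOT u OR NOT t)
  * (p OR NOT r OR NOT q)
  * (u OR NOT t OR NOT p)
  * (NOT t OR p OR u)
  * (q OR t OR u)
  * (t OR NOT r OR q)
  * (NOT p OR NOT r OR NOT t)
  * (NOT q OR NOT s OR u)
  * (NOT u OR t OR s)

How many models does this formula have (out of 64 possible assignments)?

14

Case analysis on t and u:
  t=T, u=T: s free; 3 ways for (p,q,r) × 2^1 = 6.
  t=T, u=F: a clause becomes empty — 0.
  t=F, u=T: 5 of the 16 assignments to (p,q,r,s) work.
  t=F, u=F: remaining (p,q,r,s) ∈ {(F,T,F,F); (T,T,F,F); (T,T,T,F)} — 3.
Total: 6 + 0 + 5 + 3 = 14.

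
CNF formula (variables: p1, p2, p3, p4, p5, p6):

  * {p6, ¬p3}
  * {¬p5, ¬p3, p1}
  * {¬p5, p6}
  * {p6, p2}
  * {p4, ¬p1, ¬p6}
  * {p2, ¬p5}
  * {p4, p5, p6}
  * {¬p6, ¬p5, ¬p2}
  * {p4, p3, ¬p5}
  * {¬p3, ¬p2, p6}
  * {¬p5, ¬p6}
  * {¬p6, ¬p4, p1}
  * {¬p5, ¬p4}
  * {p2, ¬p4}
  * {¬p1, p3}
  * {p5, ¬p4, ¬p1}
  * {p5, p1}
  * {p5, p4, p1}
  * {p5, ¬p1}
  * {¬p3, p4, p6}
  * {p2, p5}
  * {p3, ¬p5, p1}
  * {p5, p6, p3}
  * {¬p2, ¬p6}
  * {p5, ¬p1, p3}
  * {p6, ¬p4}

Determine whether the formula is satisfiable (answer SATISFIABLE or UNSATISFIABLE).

p5 = True:
  propagation gives p6=True; an empty clause results — contradiction.
p5 = False:
  propagation gives p1=True; an empty clause results — contradiction.
Every branch closes, so no satisfying assignment exists.

UNSATISFIABLE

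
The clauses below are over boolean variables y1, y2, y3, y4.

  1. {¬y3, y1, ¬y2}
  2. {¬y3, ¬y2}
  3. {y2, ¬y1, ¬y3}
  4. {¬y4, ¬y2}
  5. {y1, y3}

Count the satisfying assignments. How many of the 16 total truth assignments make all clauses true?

5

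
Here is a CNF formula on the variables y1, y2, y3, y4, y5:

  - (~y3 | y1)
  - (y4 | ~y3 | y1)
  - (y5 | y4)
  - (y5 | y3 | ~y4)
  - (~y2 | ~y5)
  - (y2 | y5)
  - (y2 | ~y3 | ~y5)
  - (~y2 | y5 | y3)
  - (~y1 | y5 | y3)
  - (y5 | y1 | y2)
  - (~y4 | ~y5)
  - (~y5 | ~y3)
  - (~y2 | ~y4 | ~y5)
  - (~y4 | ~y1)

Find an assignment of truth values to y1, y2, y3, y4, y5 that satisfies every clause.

y1 = False, y2 = False, y3 = False, y4 = False, y5 = True

Check each clause:
  1. (y1 | ~y3) — ~y3 is true.
  2. (~y3 | y1 | y4) — ~y3 is true.
  3. (y4 | y5) — y5 is true.
  4. (y5 | ~y4 | y3) — ~y4 is true.
  5. (~y5 | ~y2) — ~y2 is true.
  6. (y5 | y2) — y5 is true.
  7. (~y3 | ~y5 | y2) — ~y3 is true.
  8. (~y2 | y5 | y3) — y5 is true.
  9. (~y1 | y3 | y5) — y5 is true.
  10. (y1 | y2 | y5) — y5 is true.
  11. (~y5 | ~y4) — ~y4 is true.
  12. (~y3 | ~y5) — ~y3 is true.
  13. (~y4 | ~y2 | ~y5) — ~y4 is true.
  14. (~y4 | ~y1) — ~y4 is true.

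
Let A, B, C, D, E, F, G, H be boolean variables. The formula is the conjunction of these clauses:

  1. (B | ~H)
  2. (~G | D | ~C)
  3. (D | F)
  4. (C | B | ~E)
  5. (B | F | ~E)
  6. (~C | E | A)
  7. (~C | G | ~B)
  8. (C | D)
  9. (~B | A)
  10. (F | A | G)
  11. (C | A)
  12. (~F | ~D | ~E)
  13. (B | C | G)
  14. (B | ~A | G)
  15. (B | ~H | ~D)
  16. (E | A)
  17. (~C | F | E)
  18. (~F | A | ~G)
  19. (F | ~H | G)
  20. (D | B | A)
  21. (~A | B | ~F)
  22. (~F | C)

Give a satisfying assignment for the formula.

A = 1, B = 1, C = 1, D = 1, E = 0, F = 1, G = 1, H = 1

Set A = True and propagate.
Branch on B: take B = True.
The remaining clauses are satisfied by C = True, D = True, E = False, F = True, G = True, H = True.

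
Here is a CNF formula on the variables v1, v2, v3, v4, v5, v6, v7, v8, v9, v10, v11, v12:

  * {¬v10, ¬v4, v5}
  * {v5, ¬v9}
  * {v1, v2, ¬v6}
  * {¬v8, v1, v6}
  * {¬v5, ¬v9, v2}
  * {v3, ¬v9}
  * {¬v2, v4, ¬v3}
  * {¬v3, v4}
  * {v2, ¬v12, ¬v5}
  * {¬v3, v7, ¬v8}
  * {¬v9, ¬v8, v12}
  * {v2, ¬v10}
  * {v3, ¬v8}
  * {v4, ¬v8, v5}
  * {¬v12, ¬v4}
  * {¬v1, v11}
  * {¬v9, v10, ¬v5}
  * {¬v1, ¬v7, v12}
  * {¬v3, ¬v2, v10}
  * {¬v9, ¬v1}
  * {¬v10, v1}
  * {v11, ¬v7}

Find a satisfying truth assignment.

Pure literal: v8 appears only negated; assign v8 = False.
v9 occurs only negated in the remaining clauses — set v9 = False.
Branch on v1: take v1 = True.
  then v11 is forced to True.
Try v2 = True.
Try v3 = False.
The remaining clauses are satisfied by v4 = True, v5 = False, v6 = False, v7 = False, v10 = False, v12 = False.
Every clause has at least one true literal under this assignment.

v1=True, v2=True, v3=False, v4=True, v5=False, v6=False, v7=False, v8=False, v9=False, v10=False, v11=True, v12=False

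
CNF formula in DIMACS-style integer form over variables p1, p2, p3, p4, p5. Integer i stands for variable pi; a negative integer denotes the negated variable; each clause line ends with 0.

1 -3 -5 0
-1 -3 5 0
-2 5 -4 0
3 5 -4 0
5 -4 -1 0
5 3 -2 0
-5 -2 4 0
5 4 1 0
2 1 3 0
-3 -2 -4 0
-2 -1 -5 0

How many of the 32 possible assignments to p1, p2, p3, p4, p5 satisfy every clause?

7

The models are:
  p1=F p2=F p3=T p4=T p5=F
  p1=F p2=T p3=F p4=T p5=T
  p1=T p2=F p3=F p4=F p5=F
  p1=T p2=F p3=F p4=F p5=T
  p1=T p2=F p3=F p4=T p5=T
  p1=T p2=F p3=T p4=F p5=T
  p1=T p2=F p3=T p4=T p5=T
Count: 7.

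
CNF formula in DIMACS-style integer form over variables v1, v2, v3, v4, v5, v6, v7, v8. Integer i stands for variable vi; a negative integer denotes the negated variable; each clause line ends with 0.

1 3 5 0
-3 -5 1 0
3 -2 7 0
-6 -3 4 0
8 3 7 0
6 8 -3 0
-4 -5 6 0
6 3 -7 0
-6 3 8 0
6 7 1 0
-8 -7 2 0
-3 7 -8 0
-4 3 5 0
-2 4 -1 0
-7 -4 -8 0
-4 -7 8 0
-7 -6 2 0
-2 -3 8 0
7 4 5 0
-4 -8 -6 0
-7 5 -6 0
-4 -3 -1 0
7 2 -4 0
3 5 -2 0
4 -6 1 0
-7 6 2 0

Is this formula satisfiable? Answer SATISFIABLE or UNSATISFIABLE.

SATISFIABLE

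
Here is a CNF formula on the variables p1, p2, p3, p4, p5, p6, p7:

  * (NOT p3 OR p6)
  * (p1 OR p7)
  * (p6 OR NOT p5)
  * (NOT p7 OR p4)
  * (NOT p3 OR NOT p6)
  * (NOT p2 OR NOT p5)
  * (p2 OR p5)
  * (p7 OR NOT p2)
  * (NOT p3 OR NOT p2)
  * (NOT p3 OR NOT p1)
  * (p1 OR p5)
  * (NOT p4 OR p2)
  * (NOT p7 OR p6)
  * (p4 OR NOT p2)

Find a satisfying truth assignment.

p3 occurs only negated in the remaining clauses — set p3 = False.
Try p1 = True.
The remaining clauses are satisfied by p2 = False, p4 = False, p5 = True, p6 = True, p7 = False.
Check each clause:
  1. (NOT p3 OR p6) — NOT p3 is true.
  2. (p1 OR p7) — p1 is true.
  3. (NOT p5 OR p6) — p6 is true.
  4. (p4 OR NOT p7) — NOT p7 is true.
  5. (NOT p3 OR NOT p6) — NOT p3 is true.
  6. (NOT p2 OR NOT p5) — NOT p2 is true.
  7. (p2 OR p5) — p5 is true.
  8. (p7 OR NOT p2) — NOT p2 is true.
  9. (NOT p3 OR NOT p2) — NOT p3 is true.
  10. (NOT p1 OR NOT p3) — NOT p3 is true.
  11. (p1 OR p5) — p1 is true.
  12. (NOT p4 OR p2) — NOT p4 is true.
  13. (NOT p7 OR p6) — NOT p7 is true.
  14. (NOT p2 OR p4) — NOT p2 is true.

p1 = True  p2 = False  p3 = False  p4 = False  p5 = True  p6 = True  p7 = False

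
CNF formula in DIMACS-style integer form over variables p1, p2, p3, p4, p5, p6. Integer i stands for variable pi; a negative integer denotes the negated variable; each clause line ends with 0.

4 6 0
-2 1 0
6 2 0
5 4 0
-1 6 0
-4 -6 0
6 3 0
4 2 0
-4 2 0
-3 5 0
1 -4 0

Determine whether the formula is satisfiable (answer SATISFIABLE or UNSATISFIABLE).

p5 occurs only positively in the remaining clauses — set p5 = True.
Branch on p1: take p1 = True.
  then p6 is forced to True.
  then p4 is forced to False.
  then p2 is forced to True.
p3 is now unconstrained; take p3 = True.
So p1 = True, p2 = True, p3 = True, p4 = False, p5 = True, p6 = True is a satisfying assignment.

SATISFIABLE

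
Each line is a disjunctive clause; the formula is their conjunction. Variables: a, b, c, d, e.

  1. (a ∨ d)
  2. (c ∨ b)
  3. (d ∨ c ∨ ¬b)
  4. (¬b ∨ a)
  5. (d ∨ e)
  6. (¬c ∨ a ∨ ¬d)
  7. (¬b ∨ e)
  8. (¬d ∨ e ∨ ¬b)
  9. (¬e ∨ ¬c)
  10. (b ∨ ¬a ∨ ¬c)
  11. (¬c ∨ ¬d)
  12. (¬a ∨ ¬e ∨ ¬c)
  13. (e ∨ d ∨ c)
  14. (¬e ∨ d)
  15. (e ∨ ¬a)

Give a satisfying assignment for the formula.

Set a = True and propagate.
  then e is forced to True.
  then c is forced to False.
  then b is forced to True.
  then d is forced to True.
Check each clause:
  1. (d ∨ a) — a is true.
  2. (c ∨ b) — b is true.
  3. (c ∨ d ∨ ¬b) — d is true.
  4. (¬b ∨ a) — a is true.
  5. (d ∨ e) — d is true.
  6. (a ∨ ¬d ∨ ¬c) — a is true.
  7. (e ∨ ¬b) — e is true.
  8. (¬b ∨ ¬d ∨ e) — e is true.
  9. (¬c ∨ ¬e) — ¬c is true.
  10. (¬a ∨ ¬c ∨ b) — b is true.
  11. (¬c ∨ ¬d) — ¬c is true.
  12. (¬a ∨ ¬e ∨ ¬c) — ¬c is true.
  13. (c ∨ e ∨ d) — d is true.
  14. (¬e ∨ d) — d is true.
  15. (e ∨ ¬a) — e is true.

a = T  b = T  c = F  d = T  e = T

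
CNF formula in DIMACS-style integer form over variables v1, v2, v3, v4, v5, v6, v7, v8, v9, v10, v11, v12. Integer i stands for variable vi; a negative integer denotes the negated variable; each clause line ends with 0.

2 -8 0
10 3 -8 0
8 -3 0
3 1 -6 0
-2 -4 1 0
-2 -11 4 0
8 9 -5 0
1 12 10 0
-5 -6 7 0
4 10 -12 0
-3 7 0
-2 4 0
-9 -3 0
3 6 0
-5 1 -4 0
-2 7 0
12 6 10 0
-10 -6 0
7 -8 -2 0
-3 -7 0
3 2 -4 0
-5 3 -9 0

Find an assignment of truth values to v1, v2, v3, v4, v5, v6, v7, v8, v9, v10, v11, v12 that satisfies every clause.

v1=T  v2=F  v3=F  v4=F  v5=F  v6=T  v7=F  v8=F  v9=F  v10=F  v11=F  v12=F

v1 occurs only positively in the remaining clauses — set v1 = True.
Pure literal: v5 appears only negated; assign v5 = False.
Try v2 = False.
  then v8 is forced to False.
  then v3 is forced to False.
  then v6 is forced to True.
  then v10 is forced to False.
  then v4 is forced to False.
  then v12 is forced to False.
v7, v9, v11 are now unconstrained; take v7 = False, v9 = False, v11 = False.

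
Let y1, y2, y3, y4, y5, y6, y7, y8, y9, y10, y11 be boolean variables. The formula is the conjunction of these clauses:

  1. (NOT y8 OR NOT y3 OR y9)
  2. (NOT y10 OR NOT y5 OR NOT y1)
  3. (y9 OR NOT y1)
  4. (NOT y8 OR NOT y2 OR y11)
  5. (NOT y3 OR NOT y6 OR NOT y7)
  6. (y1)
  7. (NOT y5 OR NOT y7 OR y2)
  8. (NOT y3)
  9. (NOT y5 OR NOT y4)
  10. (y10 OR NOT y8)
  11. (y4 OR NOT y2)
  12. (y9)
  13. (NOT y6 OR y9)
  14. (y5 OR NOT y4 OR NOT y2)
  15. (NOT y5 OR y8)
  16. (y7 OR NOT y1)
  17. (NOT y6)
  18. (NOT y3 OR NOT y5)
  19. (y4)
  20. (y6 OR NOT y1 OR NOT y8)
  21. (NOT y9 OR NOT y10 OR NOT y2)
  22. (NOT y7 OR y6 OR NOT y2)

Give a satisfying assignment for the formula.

y1=1  y2=0  y3=0  y4=1  y5=0  y6=0  y7=1  y8=0  y9=1  y10=0  y11=1

The clause (y1) is unit: y1 must be True.
Unit propagation: (y9) forces y9 = True.
Unit propagation: (NOT y3) forces y3 = False.
The clause (y7) is unit: y7 must be True.
Unit propagation: (NOT y6) forces y6 = False.
Unit propagation: (y4) forces y4 = True.
Unit propagation: (NOT y5) forces y5 = False.
(NOT y2) is a unit clause, so y2 = False.
The clause (NOT y8) is unit: y8 must be False.
y10, y11 are now unconstrained; take y10 = False, y11 = True.
Every clause has at least one true literal under this assignment.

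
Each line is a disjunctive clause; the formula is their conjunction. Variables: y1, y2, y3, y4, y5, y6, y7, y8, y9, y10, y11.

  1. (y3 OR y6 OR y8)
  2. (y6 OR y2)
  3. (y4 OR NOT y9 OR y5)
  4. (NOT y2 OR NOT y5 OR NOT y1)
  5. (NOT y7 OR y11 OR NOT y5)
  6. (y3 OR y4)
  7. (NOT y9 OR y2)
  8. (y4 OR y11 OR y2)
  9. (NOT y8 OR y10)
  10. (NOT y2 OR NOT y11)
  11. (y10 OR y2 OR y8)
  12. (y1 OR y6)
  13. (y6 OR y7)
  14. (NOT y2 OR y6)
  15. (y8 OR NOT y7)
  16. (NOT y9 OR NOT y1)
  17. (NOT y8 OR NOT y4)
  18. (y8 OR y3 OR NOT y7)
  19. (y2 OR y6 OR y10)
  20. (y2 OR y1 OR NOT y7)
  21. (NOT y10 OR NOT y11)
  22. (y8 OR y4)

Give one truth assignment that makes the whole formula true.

Pure literal: y3 appears only positively; assign y3 = True.
Pure literal: y6 appears only positively; assign y6 = True.
Branch on y1: take y1 = False.
Branch on y2: take y2 = False.
  then y9 is forced to False.
  then y7 is forced to False.
Set y4 = True and propagate.
  then y8 is forced to False.
  then y10 is forced to True.
  then y11 is forced to False.
y5 is now unconstrained; take y5 = False.
Every clause has at least one true literal under this assignment.

y1 = False, y2 = False, y3 = True, y4 = True, y5 = False, y6 = True, y7 = False, y8 = False, y9 = False, y10 = True, y11 = False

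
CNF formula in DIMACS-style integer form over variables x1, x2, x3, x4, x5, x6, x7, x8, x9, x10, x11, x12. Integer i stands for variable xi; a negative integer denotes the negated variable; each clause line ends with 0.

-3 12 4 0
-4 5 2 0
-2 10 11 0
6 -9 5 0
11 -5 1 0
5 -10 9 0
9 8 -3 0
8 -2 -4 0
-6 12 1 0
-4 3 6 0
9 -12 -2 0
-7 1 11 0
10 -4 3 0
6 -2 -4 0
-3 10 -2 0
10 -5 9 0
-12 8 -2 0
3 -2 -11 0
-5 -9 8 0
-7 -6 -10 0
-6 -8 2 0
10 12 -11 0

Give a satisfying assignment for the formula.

x1=True, x2=True, x3=True, x4=False, x5=False, x6=True, x7=False, x8=True, x9=True, x10=True, x11=True, x12=True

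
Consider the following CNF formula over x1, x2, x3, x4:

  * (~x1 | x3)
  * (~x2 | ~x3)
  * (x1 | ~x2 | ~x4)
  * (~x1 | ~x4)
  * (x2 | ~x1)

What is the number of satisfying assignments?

5

The models are:
  x1=F x2=F x3=F x4=F
  x1=F x2=F x3=F x4=T
  x1=F x2=F x3=T x4=F
  x1=F x2=F x3=T x4=T
  x1=F x2=T x3=F x4=F
Count: 5.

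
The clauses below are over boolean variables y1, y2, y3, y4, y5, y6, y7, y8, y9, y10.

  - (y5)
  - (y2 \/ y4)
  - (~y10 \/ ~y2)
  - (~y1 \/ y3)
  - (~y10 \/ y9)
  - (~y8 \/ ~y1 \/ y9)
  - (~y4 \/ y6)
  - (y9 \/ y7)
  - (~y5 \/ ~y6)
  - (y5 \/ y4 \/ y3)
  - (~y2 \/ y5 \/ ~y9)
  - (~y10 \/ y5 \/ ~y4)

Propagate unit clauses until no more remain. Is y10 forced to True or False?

(y5) stands alone — y5 = True.
From (~y5 \/ ~y6) and y5 = True: y6 = False.
(y6 \/ ~y4): since y6 = False, the clause reduces to (~y4). y4 = False.
In (y2 \/ y4), y4 is now false; y2 must hold, so y2 = True.
(~y2 \/ ~y10) with y2 = True leaves only ~y10, so y10 = False.

False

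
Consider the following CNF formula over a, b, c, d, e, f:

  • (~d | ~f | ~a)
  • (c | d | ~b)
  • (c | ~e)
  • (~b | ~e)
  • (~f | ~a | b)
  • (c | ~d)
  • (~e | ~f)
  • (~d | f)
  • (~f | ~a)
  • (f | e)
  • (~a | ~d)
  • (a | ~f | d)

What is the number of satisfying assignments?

4

The models are:
  a=F b=F c=T d=F e=T f=F
  a=F b=F c=T d=T e=F f=T
  a=F b=T c=T d=T e=F f=T
  a=T b=F c=T d=F e=T f=F
Count: 4.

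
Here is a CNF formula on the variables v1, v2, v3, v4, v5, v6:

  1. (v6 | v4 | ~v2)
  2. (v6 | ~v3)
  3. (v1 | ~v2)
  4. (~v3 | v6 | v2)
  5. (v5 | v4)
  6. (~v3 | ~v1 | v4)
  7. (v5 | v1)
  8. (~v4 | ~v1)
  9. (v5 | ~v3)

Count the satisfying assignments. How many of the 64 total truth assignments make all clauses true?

9

Case analysis on v1 and v3:
  v1=T, v3=T: a clause becomes empty — 0.
  v1=T, v3=F: remaining (v2,v4,v5,v6) ∈ {(F,F,T,F); (F,F,T,T); (T,F,T,T)} — 3.
  v1=F, v3=T: remaining (v2,v4,v5,v6) ∈ {(F,F,T,T); (F,T,T,T)} — 2.
  v1=F, v3=F: remaining (v2,v4,v5,v6) ∈ {(F,F,T,F); (F,F,T,T); (F,T,T,F); (F,T,T,T)} — 4.
Total: 0 + 3 + 2 + 4 = 9.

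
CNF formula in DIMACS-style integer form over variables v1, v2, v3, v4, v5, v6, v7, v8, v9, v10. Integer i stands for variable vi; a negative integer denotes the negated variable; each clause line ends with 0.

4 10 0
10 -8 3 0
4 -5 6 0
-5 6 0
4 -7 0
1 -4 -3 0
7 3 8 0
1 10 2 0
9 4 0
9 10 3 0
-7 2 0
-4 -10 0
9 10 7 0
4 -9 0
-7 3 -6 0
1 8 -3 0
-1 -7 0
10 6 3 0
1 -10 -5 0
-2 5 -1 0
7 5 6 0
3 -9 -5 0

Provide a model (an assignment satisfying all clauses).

v1 = T, v2 = F, v3 = T, v4 = T, v5 = T, v6 = T, v7 = F, v8 = T, v9 = T, v10 = F

Set v1 = True and propagate.
  then v7 is forced to False.
Try v2 = False.
Try v3 = True.
The remaining clauses are satisfied by v4 = True, v5 = True, v6 = True, v8 = True, v9 = True, v10 = False.
Every clause has at least one true literal under this assignment.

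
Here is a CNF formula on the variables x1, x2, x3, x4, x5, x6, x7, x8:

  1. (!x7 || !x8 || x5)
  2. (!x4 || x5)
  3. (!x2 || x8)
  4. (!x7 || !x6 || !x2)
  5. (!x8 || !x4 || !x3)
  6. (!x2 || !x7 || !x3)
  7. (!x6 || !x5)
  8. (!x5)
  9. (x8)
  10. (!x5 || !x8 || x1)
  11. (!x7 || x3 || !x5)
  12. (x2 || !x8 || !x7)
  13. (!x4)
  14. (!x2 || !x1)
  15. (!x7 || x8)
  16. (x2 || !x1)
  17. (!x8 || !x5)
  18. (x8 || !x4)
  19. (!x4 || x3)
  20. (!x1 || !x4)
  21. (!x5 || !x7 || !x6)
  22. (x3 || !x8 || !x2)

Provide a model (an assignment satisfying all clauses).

x1=0  x2=0  x3=0  x4=0  x5=0  x6=1  x7=0  x8=1

Unit propagation: (!x5) forces x5 = False.
The clause (!x4) is unit: x4 must be False.
(x8) is a unit clause, so x8 = True.
Unit propagation: (!x7) forces x7 = False.
Pure literal: x1 appears only negated; assign x1 = False.
Branch on x2: take x2 = False.
x3, x6 are now unconstrained; take x3 = False, x6 = True.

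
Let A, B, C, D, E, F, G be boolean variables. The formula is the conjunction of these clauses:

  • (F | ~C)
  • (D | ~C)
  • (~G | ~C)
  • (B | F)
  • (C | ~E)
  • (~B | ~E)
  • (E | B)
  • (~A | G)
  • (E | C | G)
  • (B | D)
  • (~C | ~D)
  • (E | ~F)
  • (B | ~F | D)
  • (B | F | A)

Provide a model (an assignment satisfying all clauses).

Try A = False.
Set B = True and propagate.
  then E is forced to False.
  then F is forced to False.
  then C is forced to False.
  then G is forced to True.
D is now unconstrained; take D = True.
Every clause has at least one true literal under this assignment.

A=False  B=True  C=False  D=True  E=False  F=False  G=True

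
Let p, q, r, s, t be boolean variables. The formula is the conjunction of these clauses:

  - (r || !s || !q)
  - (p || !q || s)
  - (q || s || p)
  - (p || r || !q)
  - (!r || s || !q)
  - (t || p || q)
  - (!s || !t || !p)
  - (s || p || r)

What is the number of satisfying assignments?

13

Split on p, then q.
  p=1, q=1: remaining (r,s,t) ∈ {(0,0,0); (0,0,1); (1,1,0)} — 3.
  p=1, q=0: r free; 3 ways for (s,t) × 2^1 = 6.
  p=0, q=1: remaining (r,s,t) ∈ {(1,1,0); (1,1,1)} — 2.
  p=0, q=0: remaining (r,s,t) ∈ {(0,1,1); (1,1,1)} — 2.
Total: 3 + 6 + 2 + 2 = 13.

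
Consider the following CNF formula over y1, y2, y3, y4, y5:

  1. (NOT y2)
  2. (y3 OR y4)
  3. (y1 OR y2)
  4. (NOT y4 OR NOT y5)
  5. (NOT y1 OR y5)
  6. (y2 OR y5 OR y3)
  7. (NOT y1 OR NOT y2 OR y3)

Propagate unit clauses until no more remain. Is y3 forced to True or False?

Unit clause (NOT y2) sets y2 = False.
(y2 OR y1): since y2 = False, the clause reduces to (y1). y1 = True.
(NOT y1 OR y5): since y1 = True, the clause reduces to (y5). y5 = True.
From (NOT y4 OR NOT y5) and y5 = True: y4 = False.
From (y3 OR y4) and y4 = False: y3 = True.

True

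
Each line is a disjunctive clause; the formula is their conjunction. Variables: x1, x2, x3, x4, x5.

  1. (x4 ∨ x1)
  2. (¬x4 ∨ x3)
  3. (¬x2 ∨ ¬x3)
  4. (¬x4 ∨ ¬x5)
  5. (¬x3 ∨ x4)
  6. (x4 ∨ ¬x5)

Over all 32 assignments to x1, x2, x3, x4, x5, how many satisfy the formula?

The models are:
  x1=F x2=F x3=T x4=T x5=F
  x1=T x2=F x3=F x4=F x5=F
  x1=T x2=F x3=T x4=T x5=F
  x1=T x2=T x3=F x4=F x5=F
That's 4 in total.

4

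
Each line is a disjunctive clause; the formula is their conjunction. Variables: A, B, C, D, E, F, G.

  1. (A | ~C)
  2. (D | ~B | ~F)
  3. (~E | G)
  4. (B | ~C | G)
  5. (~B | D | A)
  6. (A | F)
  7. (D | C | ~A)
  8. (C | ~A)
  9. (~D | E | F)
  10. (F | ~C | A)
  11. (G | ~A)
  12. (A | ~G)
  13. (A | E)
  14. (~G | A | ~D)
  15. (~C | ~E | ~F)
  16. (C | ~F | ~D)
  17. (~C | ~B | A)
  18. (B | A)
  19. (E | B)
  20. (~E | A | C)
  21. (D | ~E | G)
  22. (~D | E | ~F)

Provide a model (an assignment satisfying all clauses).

A = True  B = True  C = True  D = False  E = False  F = False  G = True

Try A = True.
  then C is forced to True.
  then G is forced to True.
Branch on B: take B = True.
Branch on D: take D = False.
  then F is forced to False.
E is now unconstrained; take E = False.
Check each clause:
  1. (A | ~C) — A is true.
  2. (~B | ~F | D) — ~F is true.
  3. (G | ~E) — ~E is true.
  4. (B | G | ~C) — B is true.
  5. (D | ~B | A) — A is true.
  6. (F | A) — A is true.
  7. (C | ~A | D) — C is true.
  8. (C | ~A) — C is true.
  9. (E | ~D | F) — ~D is true.
  10. (F | A | ~C) — A is true.
  11. (~A | G) — G is true.
  12. (A | ~G) — A is true.
  13. (E | A) — A is true.
  14. (~G | ~D | A) — A is true.
  15. (~F | ~E | ~C) — ~F is true.
  16. (~F | ~D | C) — ~F is true.
  17. (~C | A | ~B) — A is true.
  18. (B | A) — A is true.
  19. (B | E) — B is true.
  20. (C | A | ~E) — C is true.
  21. (~E | D | G) — ~E is true.
  22. (~F | E | ~D) — ~F is true.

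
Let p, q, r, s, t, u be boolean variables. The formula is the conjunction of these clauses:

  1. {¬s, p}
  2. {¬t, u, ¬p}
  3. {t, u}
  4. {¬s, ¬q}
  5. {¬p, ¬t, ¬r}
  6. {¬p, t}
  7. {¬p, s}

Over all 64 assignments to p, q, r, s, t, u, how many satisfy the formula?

Split on p, then t.
  p=1, t=1: remaining (q,r,s,u) ∈ {(0,0,1,1)} — 1.
  p=1, t=0: a clause becomes empty — 0.
  p=0, t=1: forces s=0; q, r, u free → 2^3 = 8.
  p=0, t=0: remaining (q,r,s,u) ∈ {(0,0,0,1); (0,1,0,1); (1,0,0,1); (1,1,0,1)} — 4.
Total: 1 + 0 + 8 + 4 = 13.

13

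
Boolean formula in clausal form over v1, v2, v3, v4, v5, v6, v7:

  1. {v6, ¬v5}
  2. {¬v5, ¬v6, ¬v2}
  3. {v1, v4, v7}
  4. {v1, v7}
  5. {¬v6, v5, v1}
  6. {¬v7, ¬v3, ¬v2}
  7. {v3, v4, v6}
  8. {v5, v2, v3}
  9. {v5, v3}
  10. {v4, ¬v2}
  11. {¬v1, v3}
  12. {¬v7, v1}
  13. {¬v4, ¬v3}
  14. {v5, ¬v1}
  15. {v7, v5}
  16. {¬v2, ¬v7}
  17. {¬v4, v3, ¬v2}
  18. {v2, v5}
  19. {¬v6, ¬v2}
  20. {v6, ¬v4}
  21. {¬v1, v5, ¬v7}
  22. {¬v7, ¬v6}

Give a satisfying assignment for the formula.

v1=T, v2=F, v3=T, v4=F, v5=T, v6=T, v7=F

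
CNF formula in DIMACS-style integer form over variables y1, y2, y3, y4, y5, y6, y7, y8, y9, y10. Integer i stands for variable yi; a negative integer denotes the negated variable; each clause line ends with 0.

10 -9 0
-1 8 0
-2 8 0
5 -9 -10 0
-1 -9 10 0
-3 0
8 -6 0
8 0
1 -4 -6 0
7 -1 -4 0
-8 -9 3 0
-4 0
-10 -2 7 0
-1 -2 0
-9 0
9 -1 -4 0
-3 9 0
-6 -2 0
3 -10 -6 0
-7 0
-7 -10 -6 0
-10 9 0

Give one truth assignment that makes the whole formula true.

y1 = T  y2 = F  y3 = F  y4 = F  y5 = F  y6 = T  y7 = F  y8 = T  y9 = F  y10 = F

(!y3) is a unit clause, so y3 = False.
Unit propagation: (y8) forces y8 = True.
Unit propagation: (!y9) forces y9 = False.
Unit propagation: (!y4) forces y4 = False.
The clause (!y7) is unit: y7 must be False.
The clause (!y10) is unit: y10 must be False.
y2 occurs only negated in the remaining clauses — set y2 = False.
y1, y5, y6 are now unconstrained; take y1 = True, y5 = False, y6 = True.
Check each clause:
  1. (!y9 || y10) — !y9 is true.
  2. (!y1 || y8) — y8 is true.
  3. (y8 || !y2) — y8 is true.
  4. (!y10 || !y9 || y5) — !y10 is true.
  5. (!y9 || !y1 || y10) — !y9 is true.
  6. (!y3) — !y3 is true.
  7. (!y6 || y8) — y8 is true.
  8. (y8) — y8 is true.
  9. (!y4 || y1 || !y6) — y1 is true.
  10. (!y1 || y7 || !y4) — !y4 is true.
  11. (y3 || !y9 || !y8) — !y9 is true.
  12. (!y4) — !y4 is true.
  13. (y7 || !y2 || !y10) — !y2 is true.
  14. (!y2 || !y1) — !y2 is true.
  15. (!y9) — !y9 is true.
  16. (y9 || !y1 || !y4) — !y4 is true.
  17. (!y3 || y9) — !y3 is true.
  18. (!y6 || !y2) — !y2 is true.
  19. (!y6 || !y10 || y3) — !y10 is true.
  20. (!y7) — !y7 is true.
  21. (!y7 || !y6 || !y10) — !y7 is true.
  22. (y9 || !y10) — !y10 is true.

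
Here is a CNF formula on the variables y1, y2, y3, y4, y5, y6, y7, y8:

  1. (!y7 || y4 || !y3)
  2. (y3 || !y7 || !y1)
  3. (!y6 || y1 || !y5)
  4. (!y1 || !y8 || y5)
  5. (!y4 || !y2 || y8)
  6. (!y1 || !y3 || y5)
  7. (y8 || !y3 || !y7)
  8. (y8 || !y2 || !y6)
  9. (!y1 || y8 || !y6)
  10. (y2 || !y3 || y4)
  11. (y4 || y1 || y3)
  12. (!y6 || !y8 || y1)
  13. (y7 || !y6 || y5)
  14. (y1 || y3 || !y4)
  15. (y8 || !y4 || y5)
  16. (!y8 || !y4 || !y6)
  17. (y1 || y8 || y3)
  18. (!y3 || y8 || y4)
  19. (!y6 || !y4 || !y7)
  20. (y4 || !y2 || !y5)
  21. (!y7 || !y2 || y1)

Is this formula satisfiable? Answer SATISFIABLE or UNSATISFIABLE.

SATISFIABLE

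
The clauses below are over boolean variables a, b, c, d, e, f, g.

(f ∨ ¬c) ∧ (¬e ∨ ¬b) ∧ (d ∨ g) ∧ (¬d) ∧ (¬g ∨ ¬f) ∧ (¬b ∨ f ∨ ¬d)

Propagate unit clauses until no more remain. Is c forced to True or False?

False

(¬d) is a unit clause: d = False.
In (d ∨ g), d is now false; g must hold, so g = True.
In (¬f ∨ ¬g), ¬g is now false; ¬f must hold, so f = False.
From (¬c ∨ f) and f = False: c = False.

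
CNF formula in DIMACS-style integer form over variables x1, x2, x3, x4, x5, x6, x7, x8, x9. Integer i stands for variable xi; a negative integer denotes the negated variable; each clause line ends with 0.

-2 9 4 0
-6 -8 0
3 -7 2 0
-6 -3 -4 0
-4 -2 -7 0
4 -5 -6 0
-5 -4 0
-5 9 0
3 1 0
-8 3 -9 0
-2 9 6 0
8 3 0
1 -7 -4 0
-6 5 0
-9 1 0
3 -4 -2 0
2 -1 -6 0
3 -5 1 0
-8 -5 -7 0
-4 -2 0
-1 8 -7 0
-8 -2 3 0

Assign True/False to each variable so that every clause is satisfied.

x1 = True, x2 = True, x3 = True, x4 = False, x5 = False, x6 = False, x7 = False, x8 = False, x9 = True

Pure literal: x7 appears only negated; assign x7 = False.
Set x1 = True and propagate.
Try x2 = True.
  then x4 is forced to False.
  then x9 is forced to True.
The remaining clauses are satisfied by x3 = True, x5 = False, x6 = False, x8 = False.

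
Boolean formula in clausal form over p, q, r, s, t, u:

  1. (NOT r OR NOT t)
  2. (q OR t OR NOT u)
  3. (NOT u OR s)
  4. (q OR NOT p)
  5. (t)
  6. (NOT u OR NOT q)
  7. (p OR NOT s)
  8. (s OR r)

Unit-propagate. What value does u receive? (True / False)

False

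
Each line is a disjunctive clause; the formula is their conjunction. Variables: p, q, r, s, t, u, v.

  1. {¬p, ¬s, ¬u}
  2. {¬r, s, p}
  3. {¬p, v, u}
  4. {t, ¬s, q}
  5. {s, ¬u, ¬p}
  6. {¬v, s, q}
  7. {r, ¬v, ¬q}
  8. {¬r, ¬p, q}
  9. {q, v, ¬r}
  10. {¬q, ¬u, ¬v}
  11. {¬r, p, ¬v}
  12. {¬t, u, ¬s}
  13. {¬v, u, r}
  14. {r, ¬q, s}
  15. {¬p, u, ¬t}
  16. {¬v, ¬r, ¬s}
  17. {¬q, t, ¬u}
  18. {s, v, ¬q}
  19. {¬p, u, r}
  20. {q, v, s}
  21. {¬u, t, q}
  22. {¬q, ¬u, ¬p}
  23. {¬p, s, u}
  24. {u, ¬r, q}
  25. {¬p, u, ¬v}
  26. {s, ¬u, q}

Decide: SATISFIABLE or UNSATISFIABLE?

SATISFIABLE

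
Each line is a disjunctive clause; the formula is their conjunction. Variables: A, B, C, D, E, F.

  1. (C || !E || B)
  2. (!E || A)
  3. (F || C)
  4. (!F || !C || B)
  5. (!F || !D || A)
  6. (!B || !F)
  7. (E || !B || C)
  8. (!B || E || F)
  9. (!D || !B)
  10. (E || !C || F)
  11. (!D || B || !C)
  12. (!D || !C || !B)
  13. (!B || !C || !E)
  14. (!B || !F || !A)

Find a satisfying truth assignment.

Set A = True and propagate.
Try B = False.
For the remaining variables, C = False, D = True, E = False, F = True works.

A=True, B=False, C=False, D=True, E=False, F=True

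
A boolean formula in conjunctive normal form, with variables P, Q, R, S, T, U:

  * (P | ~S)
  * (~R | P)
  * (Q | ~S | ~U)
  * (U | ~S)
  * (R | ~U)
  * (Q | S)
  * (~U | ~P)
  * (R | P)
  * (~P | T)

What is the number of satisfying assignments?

2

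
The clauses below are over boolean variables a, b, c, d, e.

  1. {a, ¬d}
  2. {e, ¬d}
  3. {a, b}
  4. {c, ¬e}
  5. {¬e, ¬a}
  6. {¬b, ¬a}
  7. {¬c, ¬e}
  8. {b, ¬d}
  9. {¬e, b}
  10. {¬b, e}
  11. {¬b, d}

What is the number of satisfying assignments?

2

Satisfying assignments:
  a=T b=F c=F d=F e=F
  a=T b=F c=T d=F e=F
That's 2 in total.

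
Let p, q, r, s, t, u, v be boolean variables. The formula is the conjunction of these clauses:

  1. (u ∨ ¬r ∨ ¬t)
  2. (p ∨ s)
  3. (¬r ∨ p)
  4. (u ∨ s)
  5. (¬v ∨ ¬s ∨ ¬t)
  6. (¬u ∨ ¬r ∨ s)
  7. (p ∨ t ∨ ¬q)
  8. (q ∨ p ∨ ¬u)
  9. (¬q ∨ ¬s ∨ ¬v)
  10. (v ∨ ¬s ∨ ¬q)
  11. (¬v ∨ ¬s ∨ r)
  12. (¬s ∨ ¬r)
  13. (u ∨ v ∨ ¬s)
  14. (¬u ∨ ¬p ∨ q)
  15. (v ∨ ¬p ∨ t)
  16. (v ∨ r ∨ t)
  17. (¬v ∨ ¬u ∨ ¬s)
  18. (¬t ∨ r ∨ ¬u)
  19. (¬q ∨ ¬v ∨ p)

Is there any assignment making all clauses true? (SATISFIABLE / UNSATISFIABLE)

Set p = True and propagate.
Set q = True and propagate.
Set r = False and propagate.
The remaining clauses are satisfied by s = False, t = False, u = True, v = True.
So p = True  q = True  r = False  s = False  t = False  u = True  v = True is a satisfying assignment.

SATISFIABLE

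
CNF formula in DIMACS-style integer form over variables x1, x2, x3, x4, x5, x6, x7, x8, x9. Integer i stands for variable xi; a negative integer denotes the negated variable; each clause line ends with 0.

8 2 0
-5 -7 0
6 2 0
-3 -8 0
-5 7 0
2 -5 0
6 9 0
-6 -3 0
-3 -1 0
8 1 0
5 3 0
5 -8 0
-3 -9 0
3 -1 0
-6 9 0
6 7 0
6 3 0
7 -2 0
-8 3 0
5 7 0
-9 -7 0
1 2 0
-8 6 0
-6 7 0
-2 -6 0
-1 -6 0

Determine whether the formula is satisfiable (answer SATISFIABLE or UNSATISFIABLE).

x6 = True:
  propagation gives x3=False, x5=True, x7=False; an empty clause results — contradiction.
x6 = False:
  propagation gives x2=True, x9=True, x3=False; an empty clause results — contradiction.
Every branch closes, so no satisfying assignment exists.

UNSATISFIABLE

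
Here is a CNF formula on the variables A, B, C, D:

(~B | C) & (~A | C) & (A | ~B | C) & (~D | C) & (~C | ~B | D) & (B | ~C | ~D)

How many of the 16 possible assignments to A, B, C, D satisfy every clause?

Satisfying assignments:
  A=0 B=0 C=0 D=0
  A=0 B=0 C=1 D=0
  A=0 B=1 C=1 D=1
  A=1 B=0 C=1 D=0
  A=1 B=1 C=1 D=1
Count: 5.

5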